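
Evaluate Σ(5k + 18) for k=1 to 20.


Σ(5k+18) = 5·Σk + 18·n
= 5·210 + 18·20
= 1050 + 360 = 1410

Σ = 1410


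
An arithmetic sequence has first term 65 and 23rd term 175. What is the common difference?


d = (aₙ - a₁)/(n-1)
= (175 - 65)/(23-1)
= 110/22 = 5

d = 5


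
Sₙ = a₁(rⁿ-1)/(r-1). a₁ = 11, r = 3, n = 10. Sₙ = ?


Sₙ = 11×(3^10 - 1)/(3 - 1)
= 11×(59049 - 1)/2
= 11×59048/2
= 324764

S_10 = 324764


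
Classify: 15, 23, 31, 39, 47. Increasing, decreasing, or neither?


Differences: 8, 8, 8, 8
All differences > 0 → strictly INCREASING

Monotonically increasing


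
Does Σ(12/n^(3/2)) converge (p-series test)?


p-series test: Σ c/n^p converges if p > 1, diverges if p ≤ 1 (constant c > 0 doesn't affect convergence).
p = 3/2
3/2 > 1 → CONVERGES

Converges (p = 3/2 > 1)


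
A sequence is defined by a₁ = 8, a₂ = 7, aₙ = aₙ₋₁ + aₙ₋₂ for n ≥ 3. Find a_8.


Computing iteratively: 8, 7, 15, 22, 37, 59, 96, 155
a_8 = 155

a_8 = 155


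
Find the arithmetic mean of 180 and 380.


AM = (180 + 380)/2 = 560/2 = 280

AM = 280


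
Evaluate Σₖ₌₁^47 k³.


n(n+1)/2 = 47×48/2 = 1128
Σk³ = 1128² = 1272384

Σk³ = 1272384


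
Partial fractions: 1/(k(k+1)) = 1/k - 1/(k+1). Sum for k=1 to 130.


1/(k(k+1)) = 1/k - 1/(k+1) (partial fractions)
Telescoping: Σ = 1 - 1/131 = 130/131

Sum = 130/131


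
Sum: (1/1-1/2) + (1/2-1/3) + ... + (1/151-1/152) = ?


Telescoping: adjacent terms cancel.
= 1/1 - 1/152
= 1 - 1/152 = 151/152

Sum = 151/152


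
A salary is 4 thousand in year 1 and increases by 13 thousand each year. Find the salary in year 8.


aₙ = a₁ + (n-1)d
= 4 + (8-1)×13
= 4 + 91
= 95

a_8 = 95


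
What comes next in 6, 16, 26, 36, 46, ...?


Pattern: arithmetic (d=10)
Terms: 6, 16, 26, 36, 46
Next term = 56

Next term = 56


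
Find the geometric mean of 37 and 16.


GM = √(37×16) = √592 = 24.3311

GM = 24.3311


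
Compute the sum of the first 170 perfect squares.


n = 170
n(n+1)(2n+1)/6 = 170×171×341/6
= 9912870/6 = 1652145

Σk² = 1652145


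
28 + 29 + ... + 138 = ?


Σₖ₌28^138 k = Σₖ₌₁^138 k − Σₖ₌₁^27 k
= 138·139/2 − 27·28/2
= 9591 − 378 = 9213

Σk = 9213


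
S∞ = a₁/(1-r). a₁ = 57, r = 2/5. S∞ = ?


S∞ = a₁/(1-r) = 57/(1 - 2/5)
= 57/(3/5)
= 95

S∞ = 95


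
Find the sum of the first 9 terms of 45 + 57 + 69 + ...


aₙ = 45 + (9-1)×12 = 141
Sₙ = n(a₁+aₙ)/2 = 9×(45+141)/2
= 9×186/2 = 837

S_9 = 837


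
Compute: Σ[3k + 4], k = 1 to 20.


Σ(3k+4) = 3·Σk + 4·n
= 3·210 + 4·20
= 630 + 80 = 710

Σ = 710


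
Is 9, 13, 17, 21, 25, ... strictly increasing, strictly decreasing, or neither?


Differences: 4, 4, 4, 4
All differences > 0 → strictly INCREASING

Monotonically increasing


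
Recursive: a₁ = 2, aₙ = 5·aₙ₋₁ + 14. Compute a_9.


Computing step by step:
a_1 = 2
a_2 = 24
a_3 = 134
a_4 = 684
a_5 = 3434
a_6 = 17184
a_7 = 85934
a_8 = 429684
a_9 = 2148434


a_9 = 2148434


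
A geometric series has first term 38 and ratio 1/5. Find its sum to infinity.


S∞ = a₁/(1-r) = 38/(1 - 1/5)
= 38/(4/5)
= 95/2

S∞ = 95/2


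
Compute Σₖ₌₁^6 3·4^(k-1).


Sₙ = 3×(4^6 - 1)/(4 - 1)
= 3×(4096 - 1)/3
= 3×4095/3
= 4095

S_6 = 4095


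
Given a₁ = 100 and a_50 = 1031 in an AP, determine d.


d = (aₙ - a₁)/(n-1)
= (1031 - 100)/(50-1)
= 931/49 = 19

d = 19


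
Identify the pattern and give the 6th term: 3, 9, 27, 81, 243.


Pattern: geometric (r=3)
Terms: 3, 9, 27, 81, 243
Next term = 729

Next term = 729


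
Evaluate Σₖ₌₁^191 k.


n(n+1)/2 = 191×192/2 = 36672/2 = 18336

Σk = 18336


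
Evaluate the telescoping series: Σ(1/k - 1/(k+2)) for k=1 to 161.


Telescoping with gap 2: two head and two tail terms survive.
= (1 + 1/2) - (1/162 + 1/163)
= 3/2 - 1/162 - 1/163 = 19642/13203

Sum = 19642/13203


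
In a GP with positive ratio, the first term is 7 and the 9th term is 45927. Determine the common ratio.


r^(n-1) = aₙ/a₁
r^8 = 45927/7 = 6561
r = 6561^(1/8)
= ±3; taking r > 0 gives r = 3

r = 3


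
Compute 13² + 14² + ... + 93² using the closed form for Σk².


Σₖ₌13^93 k² = Σₖ₌₁^93 k² − Σₖ₌₁^12 k²
= 93·94·187/6 − 12·13·25/6
= 272459 − 650 = 271809

Σk² = 271809


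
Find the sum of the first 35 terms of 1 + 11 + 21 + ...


aₙ = 1 + (35-1)×10 = 341
Sₙ = n(a₁+aₙ)/2 = 35×(1+341)/2
= 35×342/2 = 5985

S_35 = 5985


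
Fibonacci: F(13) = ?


Fibonacci sequence: 1, 1, 2, 3, 5, 8, 13, 21, 34, 55, 89, ...
F(13) = 233

F(13) = 233


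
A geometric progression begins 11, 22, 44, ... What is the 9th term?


aₙ = a₁·r^(n-1)
= 11×2^8
= 11×256
= 2816

a_9 = 2816


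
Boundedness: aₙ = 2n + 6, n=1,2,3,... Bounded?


aₙ = 2n + 6 → as n→∞, aₙ→∞
No finite upper bound exists
The sequence is UNBOUNDED

Unbounded (aₙ → ∞ as n → ∞)


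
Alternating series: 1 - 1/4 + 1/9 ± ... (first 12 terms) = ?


S = 1 - 1/4 + 1/9 - 1/16 + 1/25 - 1/36 + 1/49 - 1/64 ± ...
= 0.8193
(Full series converges to +π²/12 ≈ +0.8225)

S_12 = 0.8193


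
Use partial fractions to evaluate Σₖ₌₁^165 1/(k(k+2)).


1/(k(k+2)) = (1/2)·(1/k - 1/(k+2)) (partial fractions)
Telescoping: Σ = (1/2)·(1 + 1/2 - 1/166 - 1/167) = 20625/27722

Sum = 20625/27722


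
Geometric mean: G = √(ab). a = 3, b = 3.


GM = √(3×3) = √9 = 3

GM = 3


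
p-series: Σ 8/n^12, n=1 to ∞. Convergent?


p-series test: Σ c/n^p converges if p > 1, diverges if p ≤ 1 (constant c > 0 doesn't affect convergence).
p = 12
12 > 1 → CONVERGES

Converges (p = 12 > 1)


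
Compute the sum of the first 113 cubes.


n(n+1)/2 = 113×114/2 = 6441
Σk³ = 6441² = 41486481

Σk³ = 41486481


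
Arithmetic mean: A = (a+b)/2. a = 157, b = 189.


AM = (157 + 189)/2 = 346/2 = 173

AM = 173


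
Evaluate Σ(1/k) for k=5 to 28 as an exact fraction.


Σₖ₌5^28 1/k = 1/5 + 1/6 + 1/7 + ... + 1/28
= 148084936403/80313433200
≈ 1.8438

Sum = 148084936403/80313433200 ≈ 1.8438


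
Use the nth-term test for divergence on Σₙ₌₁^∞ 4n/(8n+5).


lim(n→∞) 4n/(8n+5) = 4/8 = 1/2  (divide numerator and denominator by n)
lim aₙ = 1/2 ≠ 0 → series DIVERGES

Diverges (lim aₙ = 1/2 ≠ 0)


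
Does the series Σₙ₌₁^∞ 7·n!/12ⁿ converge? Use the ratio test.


aₙ = 7·n!/12^n
a_{n+1}/aₙ = (n+1)!/12^(n+1) × 12^n/n!  (constant 7 cancels)
= (n+1)/12
L = lim(n→∞) (n+1)/12 = ∞
L > 1 → series DIVERGES

Diverges (ratio test: L = ∞ > 1)


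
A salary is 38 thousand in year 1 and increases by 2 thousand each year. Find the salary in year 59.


aₙ = a₁ + (n-1)d
= 38 + (59-1)×2
= 38 + 116
= 154

a_59 = 154


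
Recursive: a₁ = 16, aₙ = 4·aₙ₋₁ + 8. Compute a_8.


Computing step by step:
a_1 = 16
a_2 = 72
a_3 = 296
a_4 = 1192
a_5 = 4776
a_6 = 19112
a_7 = 76456
a_8 = 305832


a_8 = 305832


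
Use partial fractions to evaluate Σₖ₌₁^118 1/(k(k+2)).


1/(k(k+2)) = (1/2)·(1/k - 1/(k+2)) (partial fractions)
Telescoping: Σ = (1/2)·(1 + 1/2 - 1/119 - 1/120) = 21181/28560

Sum = 21181/28560


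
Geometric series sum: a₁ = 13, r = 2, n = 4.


Sₙ = 13×(2^4 - 1)/(2 - 1)
= 13×(16 - 1)/1
= 13×15/1
= 195

S_4 = 195


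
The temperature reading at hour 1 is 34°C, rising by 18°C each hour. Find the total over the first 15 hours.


aₙ = 34 + (15-1)×18 = 286
Sₙ = n(a₁+aₙ)/2 = 15×(34+286)/2
= 15×320/2 = 2400

S_15 = 2400


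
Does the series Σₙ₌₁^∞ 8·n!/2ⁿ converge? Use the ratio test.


aₙ = 8·n!/2^n
a_{n+1}/aₙ = (n+1)!/2^(n+1) × 2^n/n!  (constant 8 cancels)
= (n+1)/2
L = lim(n→∞) (n+1)/2 = ∞
L > 1 → series DIVERGES

Diverges (ratio test: L = ∞ > 1)


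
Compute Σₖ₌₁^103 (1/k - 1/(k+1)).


Telescoping: adjacent terms cancel.
= 1/1 - 1/104
= 1 - 1/104 = 103/104

Sum = 103/104


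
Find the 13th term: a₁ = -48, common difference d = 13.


aₙ = a₁ + (n-1)d
= -48 + (13-1)×13
= -48 + 156
= 108

a_13 = 108


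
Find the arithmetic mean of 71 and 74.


AM = (71 + 74)/2 = 145/2 = 72.5

AM = 72.5


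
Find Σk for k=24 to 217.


Σₖ₌24^217 k = Σₖ₌₁^217 k − Σₖ₌₁^23 k
= 217·218/2 − 23·24/2
= 23653 − 276 = 23377

Σk = 23377


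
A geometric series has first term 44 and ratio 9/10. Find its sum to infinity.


S∞ = a₁/(1-r) = 44/(1 - 9/10)
= 44/(1/10)
= 440

S∞ = 440


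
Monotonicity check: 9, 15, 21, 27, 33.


Differences: 6, 6, 6, 6
All differences > 0 → strictly INCREASING

Monotonically increasing


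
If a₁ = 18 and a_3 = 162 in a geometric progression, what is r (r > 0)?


r^(n-1) = aₙ/a₁
r^2 = 162/18 = 9
r = 9^(1/2)
= ±3; taking r > 0 gives r = 3

r = 3


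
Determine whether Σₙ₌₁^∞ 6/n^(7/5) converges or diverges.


p-series test: Σ c/n^p converges if p > 1, diverges if p ≤ 1 (constant c > 0 doesn't affect convergence).
p = 7/5
7/5 > 1 → CONVERGES

Converges (p = 7/5 > 1)


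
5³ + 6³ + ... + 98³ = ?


Σₖ₌5^98 k³ = [98·99/2]² − [4·5/2]²
= 23532201 − 100 = 23532101

Σk³ = 23532101


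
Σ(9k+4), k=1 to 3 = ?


Σ(9k+4) = 9·Σk + 4·n
= 9·6 + 4·3
= 54 + 12 = 66

Σ = 66


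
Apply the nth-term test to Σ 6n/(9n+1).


lim(n→∞) 6n/(9n+1) = 6/9 = 2/3  (divide numerator and denominator by n)
lim aₙ = 2/3 ≠ 0 → series DIVERGES

Diverges (lim aₙ = 2/3 ≠ 0)


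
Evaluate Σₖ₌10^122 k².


Σₖ₌10^122 k² = Σₖ₌₁^122 k² − Σₖ₌₁^9 k²
= 122·123·245/6 − 9·10·19/6
= 612745 − 285 = 612460

Σk² = 612460


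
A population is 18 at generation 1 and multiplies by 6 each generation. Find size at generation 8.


aₙ = a₁·r^(n-1)
= 18×6^7
= 18×279936
= 5038848

a_8 = 5038848


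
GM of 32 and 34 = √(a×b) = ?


GM = √(32×34) = √1088 = 32.9848

GM = 32.9848


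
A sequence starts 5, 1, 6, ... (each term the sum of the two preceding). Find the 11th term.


Computing iteratively: 5, 1, 6, 7, 13, 20, 33, 53, 86, 139, 225
a_11 = 225

a_11 = 225


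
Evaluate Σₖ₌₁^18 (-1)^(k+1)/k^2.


S = 1 - 1/4 + 1/9 - 1/16 + 1/25 - 1/36 + 1/49 - 1/64 ± ...
= 0.821
(Full series converges to +π²/12 ≈ +0.8225)

S_18 = 0.821


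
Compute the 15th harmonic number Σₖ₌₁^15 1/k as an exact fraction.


H_15 = 1/1 + 1/2 + 1/3 + ... + 1/15
= 1195757/360360
≈ 3.3182

H_15 = 1195757/360360 ≈ 3.3182


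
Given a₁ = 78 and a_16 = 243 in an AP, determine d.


d = (aₙ - a₁)/(n-1)
= (243 - 78)/(16-1)
= 165/15 = 11

d = 11


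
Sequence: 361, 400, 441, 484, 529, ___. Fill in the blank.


Pattern: perfect squares: n²
Terms: 361, 400, 441, 484, 529
Next term = 576

Next term = 576


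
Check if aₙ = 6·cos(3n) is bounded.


For all n, -1 ≤ cos(3n) ≤ 1, so -6 ≤ 6·cos(3n) ≤ 6
Lower bound: -6, Upper bound: 6
The sequence IS bounded

Bounded (-6 ≤ aₙ ≤ 6)


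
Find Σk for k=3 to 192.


Σₖ₌3^192 k = Σₖ₌₁^192 k − Σₖ₌₁^2 k
= 192·193/2 − 2·3/2
= 18528 − 3 = 18525

Σk = 18525


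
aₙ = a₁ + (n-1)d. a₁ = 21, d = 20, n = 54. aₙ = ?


aₙ = a₁ + (n-1)d
= 21 + (54-1)×20
= 21 + 1060
= 1081

a_54 = 1081


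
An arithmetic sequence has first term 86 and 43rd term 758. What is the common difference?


d = (aₙ - a₁)/(n-1)
= (758 - 86)/(43-1)
= 672/42 = 16

d = 16


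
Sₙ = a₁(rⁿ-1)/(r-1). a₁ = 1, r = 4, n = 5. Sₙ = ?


Sₙ = 1×(4^5 - 1)/(4 - 1)
= 1×(1024 - 1)/3
= 1×1023/3
= 341

S_5 = 341


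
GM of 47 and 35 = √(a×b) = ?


GM = √(47×35) = √1645 = 40.5586

GM = 40.5586


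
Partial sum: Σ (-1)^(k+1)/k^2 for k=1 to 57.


S = 1 - 1/4 + 1/9 - 1/16 + 1/25 - 1/36 + 1/49 - 1/64 ± ...
= 0.8226
(Full series converges to +π²/12 ≈ +0.8225)

S_57 = 0.8226


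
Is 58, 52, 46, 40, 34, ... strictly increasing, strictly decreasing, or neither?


Differences: -6, -6, -6, -6
All differences < 0 → strictly DECREASING

Monotonically decreasing


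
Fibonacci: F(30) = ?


Fibonacci sequence: 1, 1, 2, 3, 5, 8, 13, 21, 34, 55, 89, ...
F(30) = 832040

F(30) = 832040


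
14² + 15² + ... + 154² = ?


Σₖ₌14^154 k² = Σₖ₌₁^154 k² − Σₖ₌₁^13 k²
= 154·155·309/6 − 13·14·27/6
= 1229305 − 819 = 1228486

Σk² = 1228486


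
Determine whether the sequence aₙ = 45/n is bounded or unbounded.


a₁ = 45, a₂ = 45/2, a₃ = 45/3, ...
0 < aₙ ≤ 45 for all n ≥ 1
Lower bound: 0, Upper bound: 45
The sequence IS bounded

Bounded (0 < aₙ ≤ 45)


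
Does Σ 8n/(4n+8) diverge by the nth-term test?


lim(n→∞) 8n/(4n+8) = 8/4 = 2  (divide numerator and denominator by n)
lim aₙ = 2 ≠ 0 → series DIVERGES

Diverges (lim aₙ = 2 ≠ 0)


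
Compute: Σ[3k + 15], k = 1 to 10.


Σ(3k+15) = 3·Σk + 15·n
= 3·55 + 15·10
= 165 + 150 = 315

Σ = 315


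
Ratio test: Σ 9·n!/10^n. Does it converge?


aₙ = 9·n!/10^n
a_{n+1}/aₙ = (n+1)!/10^(n+1) × 10^n/n!  (constant 9 cancels)
= (n+1)/10
L = lim(n→∞) (n+1)/10 = ∞
L > 1 → series DIVERGES

Diverges (ratio test: L = ∞ > 1)


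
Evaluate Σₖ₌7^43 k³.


Σₖ₌7^43 k³ = [43·44/2]² − [6·7/2]²
= 894916 − 441 = 894475

Σk³ = 894475


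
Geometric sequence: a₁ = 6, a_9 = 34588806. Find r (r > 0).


r^(n-1) = aₙ/a₁
r^8 = 34588806/6 = 5764801
r = 5764801^(1/8)
= ±7; taking r > 0 gives r = 7

r = 7


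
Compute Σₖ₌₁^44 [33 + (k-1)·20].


aₙ = 33 + (44-1)×20 = 893
Sₙ = n(a₁+aₙ)/2 = 44×(33+893)/2
= 44×926/2 = 20372

S_44 = 20372


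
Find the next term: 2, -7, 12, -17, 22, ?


Pattern: alternating sign, magnitude arithmetic (d=5)
Terms: 2, -7, 12, -17, 22
Next term = -27

Next term = -27


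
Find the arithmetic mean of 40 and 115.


AM = (40 + 115)/2 = 155/2 = 77.5

AM = 77.5


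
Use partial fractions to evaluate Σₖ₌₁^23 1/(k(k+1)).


1/(k(k+1)) = 1/k - 1/(k+1) (partial fractions)
Telescoping: Σ = 1 - 1/24 = 23/24

Sum = 23/24


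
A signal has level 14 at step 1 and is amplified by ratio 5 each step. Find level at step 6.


aₙ = a₁·r^(n-1)
= 14×5^5
= 14×3125
= 43750

a_6 = 43750


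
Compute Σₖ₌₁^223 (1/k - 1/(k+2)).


Telescoping with gap 2: two head and two tail terms survive.
= (1 + 1/2) - (1/224 + 1/225)
= 3/2 - 1/224 - 1/225 = 75151/50400

Sum = 75151/50400


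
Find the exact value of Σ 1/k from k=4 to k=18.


Σₖ₌4^18 1/k = 1/4 + 1/5 + 1/6 + ... + 1/18
= 6786821/4084080
≈ 1.6618

Sum = 6786821/4084080 ≈ 1.6618


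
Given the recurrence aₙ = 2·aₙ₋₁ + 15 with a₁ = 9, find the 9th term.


Computing step by step:
a_1 = 9
a_2 = 33
a_3 = 81
a_4 = 177
a_5 = 369
a_6 = 753
a_7 = 1521
a_8 = 3057
a_9 = 6129


a_9 = 6129


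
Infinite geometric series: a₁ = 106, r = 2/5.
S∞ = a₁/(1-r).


S∞ = a₁/(1-r) = 106/(1 - 2/5)
= 106/(3/5)
= 530/3

S∞ = 530/3


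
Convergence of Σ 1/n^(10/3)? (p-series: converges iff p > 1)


p-series test: Σ c/n^p converges if p > 1, diverges if p ≤ 1 (constant c > 0 doesn't affect convergence).
p = 10/3
10/3 > 1 → CONVERGES

Converges (p = 10/3 > 1)


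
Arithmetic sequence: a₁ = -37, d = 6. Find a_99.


aₙ = a₁ + (n-1)d
= -37 + (99-1)×6
= -37 + 588
= 551

a_99 = 551


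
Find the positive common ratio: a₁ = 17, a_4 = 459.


r^(n-1) = aₙ/a₁
r^3 = 459/17 = 27
r = 27^(1/3)
= 3

r = 3


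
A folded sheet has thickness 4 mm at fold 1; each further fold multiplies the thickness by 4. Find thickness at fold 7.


aₙ = a₁·r^(n-1)
= 4×4^6
= 4×4096
= 16384

a_7 = 16384


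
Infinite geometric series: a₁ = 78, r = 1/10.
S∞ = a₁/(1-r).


S∞ = a₁/(1-r) = 78/(1 - 1/10)
= 78/(9/10)
= 260/3

S∞ = 260/3


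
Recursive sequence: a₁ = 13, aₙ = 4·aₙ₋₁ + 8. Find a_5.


Computing step by step:
a_1 = 13
a_2 = 60
a_3 = 248
a_4 = 1000
a_5 = 4008


a_5 = 4008


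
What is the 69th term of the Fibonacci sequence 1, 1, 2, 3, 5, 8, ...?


Fibonacci sequence: 1, 1, 2, 3, 5, 8, 13, 21, 34, 55, 89, ...
F(69) = 117669030460994

F(69) = 117669030460994


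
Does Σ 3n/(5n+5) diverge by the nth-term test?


lim(n→∞) 3n/(5n+5) = 3/5 = 3/5  (divide numerator and denominator by n)
lim aₙ = 3/5 ≠ 0 → series DIVERGES

Diverges (lim aₙ = 3/5 ≠ 0)


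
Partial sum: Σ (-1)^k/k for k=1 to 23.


S = -1 + 1/2 - 1/3 + 1/4 - 1/5 + 1/6 - 1/7 + 1/8 ± ...
= -0.7144
(Full series converges to -ln(2) ≈ -0.6931)

S_23 = -0.7144


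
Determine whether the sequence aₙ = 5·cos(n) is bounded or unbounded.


For all n, -1 ≤ cos(n) ≤ 1, so -5 ≤ 5·cos(n) ≤ 5
Lower bound: -5, Upper bound: 5
The sequence IS bounded

Bounded (-5 ≤ aₙ ≤ 5)


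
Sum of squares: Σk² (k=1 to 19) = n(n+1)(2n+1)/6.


n = 19
n(n+1)(2n+1)/6 = 19×20×39/6
= 14820/6 = 2470

Σk² = 2470


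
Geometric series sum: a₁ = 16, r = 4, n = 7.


Sₙ = 16×(4^7 - 1)/(4 - 1)
= 16×(16384 - 1)/3
= 16×16383/3
= 87376

S_7 = 87376


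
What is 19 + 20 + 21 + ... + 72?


Σₖ₌19^72 k = Σₖ₌₁^72 k − Σₖ₌₁^18 k
= 72·73/2 − 18·19/2
= 2628 − 171 = 2457

Σk = 2457


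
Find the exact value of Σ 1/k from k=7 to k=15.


Σₖ₌7^15 1/k = 1/7 + 1/8 + 1/9 + 1/10 + 1/11 + 1/12 + 1/13 + 1/14 + 1/15
= 62575/72072
≈ 0.8682

Sum = 62575/72072 ≈ 0.8682


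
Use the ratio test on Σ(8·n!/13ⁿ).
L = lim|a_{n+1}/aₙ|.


aₙ = 8·n!/13^n
a_{n+1}/aₙ = (n+1)!/13^(n+1) × 13^n/n!  (constant 8 cancels)
= (n+1)/13
L = lim(n→∞) (n+1)/13 = ∞
L > 1 → series DIVERGES

Diverges (ratio test: L = ∞ > 1)


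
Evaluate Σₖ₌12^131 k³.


Σₖ₌12^131 k³ = [131·132/2]² − [11·12/2]²
= 74753316 − 4356 = 74748960

Σk³ = 74748960


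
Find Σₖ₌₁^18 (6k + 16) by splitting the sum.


Σ(6k+16) = 6·Σk + 16·n
= 6·171 + 16·18
= 1026 + 288 = 1314

Σ = 1314


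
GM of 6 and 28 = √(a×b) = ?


GM = √(6×28) = √168 = 12.9615

GM = 12.9615


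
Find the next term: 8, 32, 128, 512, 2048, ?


Pattern: geometric (r=4)
Terms: 8, 32, 128, 512, 2048
Next term = 8192

Next term = 8192


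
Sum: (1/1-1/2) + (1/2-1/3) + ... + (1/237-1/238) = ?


Telescoping: adjacent terms cancel.
= 1/1 - 1/238
= 1 - 1/238 = 237/238

Sum = 237/238


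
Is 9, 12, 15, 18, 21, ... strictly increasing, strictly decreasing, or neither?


Differences: 3, 3, 3, 3
All differences > 0 → strictly INCREASING

Monotonically increasing


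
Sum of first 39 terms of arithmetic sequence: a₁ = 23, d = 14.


aₙ = 23 + (39-1)×14 = 555
Sₙ = n(a₁+aₙ)/2 = 39×(23+555)/2
= 39×578/2 = 11271

S_39 = 11271


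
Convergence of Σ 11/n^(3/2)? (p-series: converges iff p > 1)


p-series test: Σ c/n^p converges if p > 1, diverges if p ≤ 1 (constant c > 0 doesn't affect convergence).
p = 3/2
3/2 > 1 → CONVERGES

Converges (p = 3/2 > 1)


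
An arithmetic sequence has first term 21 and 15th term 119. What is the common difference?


d = (aₙ - a₁)/(n-1)
= (119 - 21)/(15-1)
= 98/14 = 7

d = 7


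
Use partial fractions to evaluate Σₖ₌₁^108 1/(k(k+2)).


1/(k(k+2)) = (1/2)·(1/k - 1/(k+2)) (partial fractions)
Telescoping: Σ = (1/2)·(1 + 1/2 - 1/109 - 1/110) = 8883/11990

Sum = 8883/11990


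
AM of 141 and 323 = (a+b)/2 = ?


AM = (141 + 323)/2 = 464/2 = 232

AM = 232


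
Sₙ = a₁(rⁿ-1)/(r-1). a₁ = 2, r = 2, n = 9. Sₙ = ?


Sₙ = 2×(2^9 - 1)/(2 - 1)
= 2×(512 - 1)/1
= 2×511/1
= 1022

S_9 = 1022


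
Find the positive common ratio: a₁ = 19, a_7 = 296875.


r^(n-1) = aₙ/a₁
r^6 = 296875/19 = 15625
r = 15625^(1/6)
= ±5; taking r > 0 gives r = 5

r = 5


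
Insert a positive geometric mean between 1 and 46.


GM = √(1×46) = √46 = 6.7823

GM = 6.7823


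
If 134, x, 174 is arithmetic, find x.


AM = (134 + 174)/2 = 308/2 = 154

AM = 154


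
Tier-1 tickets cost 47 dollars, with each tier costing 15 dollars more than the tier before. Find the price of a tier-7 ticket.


aₙ = a₁ + (n-1)d
= 47 + (7-1)×15
= 47 + 90
= 137

a_7 = 137


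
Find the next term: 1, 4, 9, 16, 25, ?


Pattern: perfect squares: n²
Terms: 1, 4, 9, 16, 25
Next term = 36

Next term = 36


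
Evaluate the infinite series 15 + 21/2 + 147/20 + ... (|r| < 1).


S∞ = a₁/(1-r) = 15/(1 - 7/10)
= 15/(3/10)
= 50

S∞ = 50


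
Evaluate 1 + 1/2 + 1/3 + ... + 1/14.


H_14 = 1/1 + 1/2 + 1/3 + ... + 1/14
= 1171733/360360
≈ 3.2516

H_14 = 1171733/360360 ≈ 3.2516


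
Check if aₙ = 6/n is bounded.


a₁ = 6, a₂ = 6/2, a₃ = 6/3, ...
0 < aₙ ≤ 6 for all n ≥ 1
Lower bound: 0, Upper bound: 6
The sequence IS bounded

Bounded (0 < aₙ ≤ 6)


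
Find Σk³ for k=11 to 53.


Σₖ₌11^53 k³ = [53·54/2]² − [10·11/2]²
= 2047761 − 3025 = 2044736

Σk³ = 2044736


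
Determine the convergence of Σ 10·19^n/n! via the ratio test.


aₙ = 10·19^n/n!
a_{n+1}/aₙ = 19^(n+1)/(n+1)! × n!/19^n  (constant 10 cancels)
= 19/(n+1)
L = lim(n→∞) 19/(n+1) = 0
L < 1 → series CONVERGES

Converges (ratio test: L = 0 < 1)


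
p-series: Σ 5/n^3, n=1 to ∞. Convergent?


p-series test: Σ c/n^p converges if p > 1, diverges if p ≤ 1 (constant c > 0 doesn't affect convergence).
p = 3
3 > 1 → CONVERGES

Converges (p = 3 > 1)


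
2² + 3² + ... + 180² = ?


Σₖ₌2^180 k² = Σₖ₌₁^180 k² − Σₖ₌₁^1 k²
= 180·181·361/6 − 1·2·3/6
= 1960230 − 1 = 1960229

Σk² = 1960229


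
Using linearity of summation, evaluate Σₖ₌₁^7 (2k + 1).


Σ(2k+1) = 2·Σk + 1·n
= 2·28 + 1·7
= 56 + 7 = 63

Σ = 63


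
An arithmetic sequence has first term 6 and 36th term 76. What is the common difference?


d = (aₙ - a₁)/(n-1)
= (76 - 6)/(36-1)
= 70/35 = 2

d = 2


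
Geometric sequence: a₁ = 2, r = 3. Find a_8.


aₙ = a₁·r^(n-1)
= 2×3^7
= 2×2187
= 4374

a_8 = 4374


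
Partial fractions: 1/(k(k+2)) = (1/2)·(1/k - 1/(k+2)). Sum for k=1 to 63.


1/(k(k+2)) = (1/2)·(1/k - 1/(k+2)) (partial fractions)
Telescoping: Σ = (1/2)·(1 + 1/2 - 1/64 - 1/65) = 6111/8320

Sum = 6111/8320


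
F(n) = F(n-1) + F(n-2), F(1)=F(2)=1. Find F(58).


Fibonacci sequence: 1, 1, 2, 3, 5, 8, 13, 21, 34, 55, 89, ...
F(58) = 591286729879

F(58) = 591286729879


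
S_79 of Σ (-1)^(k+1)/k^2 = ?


S = 1 - 1/4 + 1/9 - 1/16 + 1/25 - 1/36 + 1/49 - 1/64 ± ...
= 0.8225
(Full series converges to +π²/12 ≈ +0.8225)

S_79 = 0.8225


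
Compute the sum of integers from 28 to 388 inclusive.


Σₖ₌28^388 k = Σₖ₌₁^388 k − Σₖ₌₁^27 k
= 388·389/2 − 27·28/2
= 75466 − 378 = 75088

Σk = 75088


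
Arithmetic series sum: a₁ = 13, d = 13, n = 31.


aₙ = 13 + (31-1)×13 = 403
Sₙ = n(a₁+aₙ)/2 = 31×(13+403)/2
= 31×416/2 = 6448

S_31 = 6448


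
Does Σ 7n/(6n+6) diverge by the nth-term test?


lim(n→∞) 7n/(6n+6) = 7/6 = 7/6  (divide numerator and denominator by n)
lim aₙ = 7/6 ≠ 0 → series DIVERGES

Diverges (lim aₙ = 7/6 ≠ 0)


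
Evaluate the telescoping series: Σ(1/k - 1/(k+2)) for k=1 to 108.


Telescoping with gap 2: two head and two tail terms survive.
= (1 + 1/2) - (1/109 + 1/110)
= 3/2 - 1/109 - 1/110 = 8883/5995

Sum = 8883/5995


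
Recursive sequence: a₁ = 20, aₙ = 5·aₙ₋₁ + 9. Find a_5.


Computing step by step:
a_1 = 20
a_2 = 109
a_3 = 554
a_4 = 2779
a_5 = 13904


a_5 = 13904


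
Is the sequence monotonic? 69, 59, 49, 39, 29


Differences: -10, -10, -10, -10
All differences < 0 → strictly DECREASING

Monotonically decreasing


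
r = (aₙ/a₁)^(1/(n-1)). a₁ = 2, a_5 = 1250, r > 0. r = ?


r^(n-1) = aₙ/a₁
r^4 = 1250/2 = 625
r = 625^(1/4)
= ±5; taking r > 0 gives r = 5

r = 5


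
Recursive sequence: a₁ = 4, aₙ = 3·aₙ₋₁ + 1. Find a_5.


Computing step by step:
a_1 = 4
a_2 = 13
a_3 = 40
a_4 = 121
a_5 = 364


a_5 = 364


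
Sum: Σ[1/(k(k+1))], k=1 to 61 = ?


1/(k(k+1)) = 1/k - 1/(k+1) (partial fractions)
Telescoping: Σ = 1 - 1/62 = 61/62

Sum = 61/62


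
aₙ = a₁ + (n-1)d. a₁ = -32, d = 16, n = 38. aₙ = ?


aₙ = a₁ + (n-1)d
= -32 + (38-1)×16
= -32 + 592
= 560

a_38 = 560


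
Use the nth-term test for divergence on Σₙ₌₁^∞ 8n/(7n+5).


lim(n→∞) 8n/(7n+5) = 8/7 = 8/7  (divide numerator and denominator by n)
lim aₙ = 8/7 ≠ 0 → series DIVERGES

Diverges (lim aₙ = 8/7 ≠ 0)


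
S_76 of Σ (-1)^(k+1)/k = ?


S = 1 - 1/2 + 1/3 - 1/4 + 1/5 - 1/6 + 1/7 - 1/8 ± ...
= 0.6866
(Full series converges to +ln(2) ≈ +0.6931)

S_76 = 0.6866


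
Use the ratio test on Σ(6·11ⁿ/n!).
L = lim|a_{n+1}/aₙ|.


aₙ = 6·11^n/n!
a_{n+1}/aₙ = 11^(n+1)/(n+1)! × n!/11^n  (constant 6 cancels)
= 11/(n+1)
L = lim(n→∞) 11/(n+1) = 0
L < 1 → series CONVERGES

Converges (ratio test: L = 0 < 1)


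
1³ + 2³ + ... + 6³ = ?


n(n+1)/2 = 6×7/2 = 21
Σk³ = 21² = 441

Σk³ = 441


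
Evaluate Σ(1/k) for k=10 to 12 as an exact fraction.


Σₖ₌10^12 1/k = 1/10 + 1/11 + 1/12
= 181/660
≈ 0.2742

Sum = 181/660 ≈ 0.2742


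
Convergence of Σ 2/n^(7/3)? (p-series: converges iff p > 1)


p-series test: Σ c/n^p converges if p > 1, diverges if p ≤ 1 (constant c > 0 doesn't affect convergence).
p = 7/3
7/3 > 1 → CONVERGES

Converges (p = 7/3 > 1)


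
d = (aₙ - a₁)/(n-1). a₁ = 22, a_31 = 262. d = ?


d = (aₙ - a₁)/(n-1)
= (262 - 22)/(31-1)
= 240/30 = 8

d = 8


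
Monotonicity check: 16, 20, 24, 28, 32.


Differences: 4, 4, 4, 4
All differences > 0 → strictly INCREASING

Monotonically increasing


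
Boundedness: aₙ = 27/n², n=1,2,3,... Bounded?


a₁ = 27, a₂ = 27/4, a₃ = 27/9, ...
0 < aₙ ≤ 27 for all n ≥ 1
The sequence IS bounded

Bounded (0 < aₙ ≤ 27)


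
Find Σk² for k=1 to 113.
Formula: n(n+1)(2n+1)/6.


n = 113
n(n+1)(2n+1)/6 = 113×114×227/6
= 2924214/6 = 487369

Σk² = 487369


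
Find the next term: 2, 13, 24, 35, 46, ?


Pattern: arithmetic (d=11)
Terms: 2, 13, 24, 35, 46
Next term = 57

Next term = 57


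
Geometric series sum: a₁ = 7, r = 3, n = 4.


Sₙ = 7×(3^4 - 1)/(3 - 1)
= 7×(81 - 1)/2
= 7×80/2
= 280

S_4 = 280


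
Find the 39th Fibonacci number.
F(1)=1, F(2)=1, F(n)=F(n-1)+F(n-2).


Fibonacci sequence: 1, 1, 2, 3, 5, 8, 13, 21, 34, 55, 89, ...
F(39) = 63245986

F(39) = 63245986


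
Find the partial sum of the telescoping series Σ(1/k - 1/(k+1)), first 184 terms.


Telescoping: adjacent terms cancel.
= 1/1 - 1/185
= 1 - 1/185 = 184/185

Sum = 184/185


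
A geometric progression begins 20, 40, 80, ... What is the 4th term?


aₙ = a₁·r^(n-1)
= 20×2^3
= 20×8
= 160

a_4 = 160


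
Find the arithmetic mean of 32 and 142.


AM = (32 + 142)/2 = 174/2 = 87

AM = 87


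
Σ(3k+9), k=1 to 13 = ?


Σ(3k+9) = 3·Σk + 9·n
= 3·91 + 9·13
= 273 + 117 = 390

Σ = 390


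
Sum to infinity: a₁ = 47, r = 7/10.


S∞ = a₁/(1-r) = 47/(1 - 7/10)
= 47/(3/10)
= 470/3

S∞ = 470/3


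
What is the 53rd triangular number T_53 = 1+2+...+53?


n(n+1)/2 = 53×54/2 = 2862/2 = 1431

Σk = 1431


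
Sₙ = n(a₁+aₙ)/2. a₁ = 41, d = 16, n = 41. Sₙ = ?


aₙ = 41 + (41-1)×16 = 681
Sₙ = n(a₁+aₙ)/2 = 41×(41+681)/2
= 41×722/2 = 14801

S_41 = 14801


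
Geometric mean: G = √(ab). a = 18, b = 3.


GM = √(18×3) = √54 = 7.3485

GM = 7.3485


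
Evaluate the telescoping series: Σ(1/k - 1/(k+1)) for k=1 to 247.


Telescoping: adjacent terms cancel.
= 1/1 - 1/248
= 1 - 1/248 = 247/248

Sum = 247/248


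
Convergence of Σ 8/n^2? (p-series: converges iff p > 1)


p-series test: Σ c/n^p converges if p > 1, diverges if p ≤ 1 (constant c > 0 doesn't affect convergence).
p = 2
2 > 1 → CONVERGES

Converges (p = 2 > 1)


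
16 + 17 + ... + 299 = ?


Σₖ₌16^299 k = Σₖ₌₁^299 k − Σₖ₌₁^15 k
= 299·300/2 − 15·16/2
= 44850 − 120 = 44730

Σk = 44730


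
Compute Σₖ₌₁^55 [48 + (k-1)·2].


aₙ = 48 + (55-1)×2 = 156
Sₙ = n(a₁+aₙ)/2 = 55×(48+156)/2
= 55×204/2 = 5610

S_55 = 5610


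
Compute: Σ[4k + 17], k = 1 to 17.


Σ(4k+17) = 4·Σk + 17·n
= 4·153 + 17·17
= 612 + 289 = 901

Σ = 901


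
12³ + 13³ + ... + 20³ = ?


Σₖ₌12^20 k³ = [20·21/2]² − [11·12/2]²
= 44100 − 4356 = 39744

Σk³ = 39744


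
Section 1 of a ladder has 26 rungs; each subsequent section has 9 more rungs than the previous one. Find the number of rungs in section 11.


aₙ = a₁ + (n-1)d
= 26 + (11-1)×9
= 26 + 90
= 116

a_11 = 116


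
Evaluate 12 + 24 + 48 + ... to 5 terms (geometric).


Sₙ = 12×(2^5 - 1)/(2 - 1)
= 12×(32 - 1)/1
= 12×31/1
= 372

S_5 = 372


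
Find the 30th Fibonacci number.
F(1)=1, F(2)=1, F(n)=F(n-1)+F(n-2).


Fibonacci sequence: 1, 1, 2, 3, 5, 8, 13, 21, 34, 55, 89, ...
F(30) = 832040

F(30) = 832040


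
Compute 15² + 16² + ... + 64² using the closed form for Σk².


Σₖ₌15^64 k² = Σₖ₌₁^64 k² − Σₖ₌₁^14 k²
= 64·65·129/6 − 14·15·29/6
= 89440 − 1015 = 88425

Σk² = 88425


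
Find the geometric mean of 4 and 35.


GM = √(4×35) = √140 = 11.8322

GM = 11.8322


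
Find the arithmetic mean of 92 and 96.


AM = (92 + 96)/2 = 188/2 = 94

AM = 94


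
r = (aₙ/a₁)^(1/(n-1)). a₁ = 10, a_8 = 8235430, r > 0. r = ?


r^(n-1) = aₙ/a₁
r^7 = 8235430/10 = 823543
r = 823543^(1/7)
= 7

r = 7


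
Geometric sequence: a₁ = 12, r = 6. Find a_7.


aₙ = a₁·r^(n-1)
= 12×6^6
= 12×46656
= 559872

a_7 = 559872


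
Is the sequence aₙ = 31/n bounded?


a₁ = 31, a₂ = 31/2, a₃ = 31/3, ...
0 < aₙ ≤ 31 for all n ≥ 1
Lower bound: 0, Upper bound: 31
The sequence IS bounded

Bounded (0 < aₙ ≤ 31)


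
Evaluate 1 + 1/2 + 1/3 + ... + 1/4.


H_4 = 1/1 + 1/2 + 1/3 + 1/4
= 25/12
≈ 2.0833

H_4 = 25/12 ≈ 2.0833


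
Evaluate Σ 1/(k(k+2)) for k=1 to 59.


1/(k(k+2)) = (1/2)·(1/k - 1/(k+2)) (partial fractions)
Telescoping: Σ = (1/2)·(1 + 1/2 - 1/60 - 1/61) = 5369/7320

Sum = 5369/7320


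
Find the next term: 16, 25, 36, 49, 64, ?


Pattern: perfect squares: n²
Terms: 16, 25, 36, 49, 64
Next term = 81

Next term = 81


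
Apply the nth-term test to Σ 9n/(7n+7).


lim(n→∞) 9n/(7n+7) = 9/7 = 9/7  (divide numerator and denominator by n)
lim aₙ = 9/7 ≠ 0 → series DIVERGES

Diverges (lim aₙ = 9/7 ≠ 0)


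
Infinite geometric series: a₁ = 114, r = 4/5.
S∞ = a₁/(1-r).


S∞ = a₁/(1-r) = 114/(1 - 4/5)
= 114/(1/5)
= 570

S∞ = 570


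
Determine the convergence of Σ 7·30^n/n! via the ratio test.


aₙ = 7·30^n/n!
a_{n+1}/aₙ = 30^(n+1)/(n+1)! × n!/30^n  (constant 7 cancels)
= 30/(n+1)
L = lim(n→∞) 30/(n+1) = 0
L < 1 → series CONVERGES

Converges (ratio test: L = 0 < 1)


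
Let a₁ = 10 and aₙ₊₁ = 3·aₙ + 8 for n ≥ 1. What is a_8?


Computing step by step:
a_1 = 10
a_2 = 38
a_3 = 122
a_4 = 374
a_5 = 1130
a_6 = 3398
a_7 = 10202
a_8 = 30614


a_8 = 30614


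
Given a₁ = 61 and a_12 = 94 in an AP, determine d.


d = (aₙ - a₁)/(n-1)
= (94 - 61)/(12-1)
= 33/11 = 3

d = 3


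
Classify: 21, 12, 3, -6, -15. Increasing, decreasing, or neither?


Differences: -9, -9, -9, -9
All differences < 0 → strictly DECREASING

Monotonically decreasing


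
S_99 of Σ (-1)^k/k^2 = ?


S = -1 + 1/4 - 1/9 + 1/16 - 1/25 + 1/36 - 1/49 + 1/64 ± ...
= -0.8225
(Full series converges to -π²/12 ≈ -0.8225)

S_99 = -0.8225


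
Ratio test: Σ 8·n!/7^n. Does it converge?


aₙ = 8·n!/7^n
a_{n+1}/aₙ = (n+1)!/7^(n+1) × 7^n/n!  (constant 8 cancels)
= (n+1)/7
L = lim(n→∞) (n+1)/7 = ∞
L > 1 → series DIVERGES

Diverges (ratio test: L = ∞ > 1)


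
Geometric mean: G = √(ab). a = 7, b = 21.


GM = √(7×21) = √147 = 12.1244

GM = 12.1244


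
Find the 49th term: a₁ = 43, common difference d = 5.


aₙ = a₁ + (n-1)d
= 43 + (49-1)×5
= 43 + 240
= 283

a_49 = 283


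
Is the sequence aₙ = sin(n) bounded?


For all n, -1 ≤ sin(n) ≤ 1, so -1 ≤ sin(n) ≤ 1
Lower bound: -1, Upper bound: 1
The sequence IS bounded

Bounded (-1 ≤ aₙ ≤ 1)


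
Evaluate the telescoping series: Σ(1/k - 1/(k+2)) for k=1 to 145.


Telescoping with gap 2: two head and two tail terms survive.
= (1 + 1/2) - (1/146 + 1/147)
= 3/2 - 1/146 - 1/147 = 15950/10731

Sum = 15950/10731


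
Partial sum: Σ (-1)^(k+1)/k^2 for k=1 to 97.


S = 1 - 1/4 + 1/9 - 1/16 + 1/25 - 1/36 + 1/49 - 1/64 ± ...
= 0.8225
(Full series converges to +π²/12 ≈ +0.8225)

S_97 = 0.8225


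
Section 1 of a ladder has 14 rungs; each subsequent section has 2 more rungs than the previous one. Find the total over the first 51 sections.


aₙ = 14 + (51-1)×2 = 114
Sₙ = n(a₁+aₙ)/2 = 51×(14+114)/2
= 51×128/2 = 3264

S_51 = 3264


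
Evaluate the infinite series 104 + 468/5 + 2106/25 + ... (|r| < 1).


S∞ = a₁/(1-r) = 104/(1 - 9/10)
= 104/(1/10)
= 1040

S∞ = 1040


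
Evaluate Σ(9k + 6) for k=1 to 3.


Σ(9k+6) = 9·Σk + 6·n
= 9·6 + 6·3
= 54 + 18 = 72

Σ = 72


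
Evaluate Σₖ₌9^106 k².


Σₖ₌9^106 k² = Σₖ₌₁^106 k² − Σₖ₌₁^8 k²
= 106·107·213/6 − 8·9·17/6
= 402641 − 204 = 402437

Σk² = 402437


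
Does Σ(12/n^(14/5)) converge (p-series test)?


p-series test: Σ c/n^p converges if p > 1, diverges if p ≤ 1 (constant c > 0 doesn't affect convergence).
p = 14/5
14/5 > 1 → CONVERGES

Converges (p = 14/5 > 1)


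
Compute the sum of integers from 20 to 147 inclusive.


Σₖ₌20^147 k = Σₖ₌₁^147 k − Σₖ₌₁^19 k
= 147·148/2 − 19·20/2
= 10878 − 190 = 10688

Σk = 10688


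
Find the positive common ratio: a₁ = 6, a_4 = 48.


r^(n-1) = aₙ/a₁
r^3 = 48/6 = 8
r = 8^(1/3)
= 2

r = 2


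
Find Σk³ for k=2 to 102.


Σₖ₌2^102 k³ = [102·103/2]² − [1·2/2]²
= 27594009 − 1 = 27594008

Σk³ = 27594008


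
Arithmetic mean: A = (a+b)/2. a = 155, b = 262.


AM = (155 + 262)/2 = 417/2 = 208.5

AM = 208.5


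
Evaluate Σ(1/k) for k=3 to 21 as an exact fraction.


Σₖ₌3^21 1/k = 1/3 + 1/4 + 1/5 + ... + 1/21
= 11098301/5173168
≈ 2.1454

Sum = 11098301/5173168 ≈ 2.1454


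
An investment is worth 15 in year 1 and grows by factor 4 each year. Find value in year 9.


aₙ = a₁·r^(n-1)
= 15×4^8
= 15×65536
= 983040

a_9 = 983040


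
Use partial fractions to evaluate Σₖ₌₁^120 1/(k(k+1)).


1/(k(k+1)) = 1/k - 1/(k+1) (partial fractions)
Telescoping: Σ = 1 - 1/121 = 120/121

Sum = 120/121


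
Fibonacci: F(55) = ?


Fibonacci sequence: 1, 1, 2, 3, 5, 8, 13, 21, 34, 55, 89, ...
F(55) = 139583862445

F(55) = 139583862445


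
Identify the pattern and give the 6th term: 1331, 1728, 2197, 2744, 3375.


Pattern: perfect cubes: n³
Terms: 1331, 1728, 2197, 2744, 3375
Next term = 4096

Next term = 4096


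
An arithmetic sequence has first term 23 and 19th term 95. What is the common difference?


d = (aₙ - a₁)/(n-1)
= (95 - 23)/(19-1)
= 72/18 = 4

d = 4


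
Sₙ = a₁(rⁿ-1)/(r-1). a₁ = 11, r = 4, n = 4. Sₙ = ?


Sₙ = 11×(4^4 - 1)/(4 - 1)
= 11×(256 - 1)/3
= 11×255/3
= 935

S_4 = 935


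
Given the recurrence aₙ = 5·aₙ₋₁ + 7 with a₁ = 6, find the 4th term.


Computing step by step:
a_1 = 6
a_2 = 37
a_3 = 192
a_4 = 967


a_4 = 967


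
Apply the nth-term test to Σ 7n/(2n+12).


lim(n→∞) 7n/(2n+12) = 7/2 = 7/2  (divide numerator and denominator by n)
lim aₙ = 7/2 ≠ 0 → series DIVERGES

Diverges (lim aₙ = 7/2 ≠ 0)


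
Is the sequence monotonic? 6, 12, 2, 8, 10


Differences: 6, -10, 6, 2
Difference at position 1 is +6 (> 0) but position 2 is -10 (< 0) — sequence both rises and falls
→ NOT monotonic

Not monotonic


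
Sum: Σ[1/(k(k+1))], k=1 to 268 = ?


1/(k(k+1)) = 1/k - 1/(k+1) (partial fractions)
Telescoping: Σ = 1 - 1/269 = 268/269

Sum = 268/269


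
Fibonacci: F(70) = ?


Fibonacci sequence: 1, 1, 2, 3, 5, 8, 13, 21, 34, 55, 89, ...
F(70) = 190392490709135

F(70) = 190392490709135


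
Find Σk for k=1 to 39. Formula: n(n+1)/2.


n(n+1)/2 = 39×40/2 = 1560/2 = 780

Σk = 780


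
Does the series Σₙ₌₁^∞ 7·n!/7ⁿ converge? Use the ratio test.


aₙ = 7·n!/7^n
a_{n+1}/aₙ = (n+1)!/7^(n+1) × 7^n/n!  (constant 7 cancels)
= (n+1)/7
L = lim(n→∞) (n+1)/7 = ∞
L > 1 → series DIVERGES

Diverges (ratio test: L = ∞ > 1)


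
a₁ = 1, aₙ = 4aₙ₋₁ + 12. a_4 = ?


Computing step by step:
a_1 = 1
a_2 = 16
a_3 = 76
a_4 = 316


a_4 = 316


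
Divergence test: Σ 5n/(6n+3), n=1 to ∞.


lim(n→∞) 5n/(6n+3) = 5/6 = 5/6  (divide numerator and denominator by n)
lim aₙ = 5/6 ≠ 0 → series DIVERGES

Diverges (lim aₙ = 5/6 ≠ 0)


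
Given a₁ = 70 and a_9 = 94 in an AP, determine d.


d = (aₙ - a₁)/(n-1)
= (94 - 70)/(9-1)
= 24/8 = 3

d = 3


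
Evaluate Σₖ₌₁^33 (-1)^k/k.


S = -1 + 1/2 - 1/3 + 1/4 - 1/5 + 1/6 - 1/7 + 1/8 ± ...
= -0.7081
(Full series converges to -ln(2) ≈ -0.6931)

S_33 = -0.7081


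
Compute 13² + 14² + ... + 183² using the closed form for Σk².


Σₖ₌13^183 k² = Σₖ₌₁^183 k² − Σₖ₌₁^12 k²
= 183·184·367/6 − 12·13·25/6
= 2059604 − 650 = 2058954

Σk² = 2058954


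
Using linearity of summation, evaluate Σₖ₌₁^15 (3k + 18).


Σ(3k+18) = 3·Σk + 18·n
= 3·120 + 18·15
= 360 + 270 = 630

Σ = 630


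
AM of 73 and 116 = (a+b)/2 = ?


AM = (73 + 116)/2 = 189/2 = 94.5

AM = 94.5


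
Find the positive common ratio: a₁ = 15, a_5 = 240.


r^(n-1) = aₙ/a₁
r^4 = 240/15 = 16
r = 16^(1/4)
= ±2; taking r > 0 gives r = 2

r = 2


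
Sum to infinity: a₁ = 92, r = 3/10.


S∞ = a₁/(1-r) = 92/(1 - 3/10)
= 92/(7/10)
= 920/7

S∞ = 920/7


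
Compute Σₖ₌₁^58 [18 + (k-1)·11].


aₙ = 18 + (58-1)×11 = 645
Sₙ = n(a₁+aₙ)/2 = 58×(18+645)/2
= 58×663/2 = 19227

S_58 = 19227


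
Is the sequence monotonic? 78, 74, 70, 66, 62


Differences: -4, -4, -4, -4
All differences < 0 → strictly DECREASING

Monotonically decreasing


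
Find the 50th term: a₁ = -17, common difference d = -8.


aₙ = a₁ + (n-1)d
= -17 + (50-1)×-8
= -17 - 392
= -409

a_50 = -409


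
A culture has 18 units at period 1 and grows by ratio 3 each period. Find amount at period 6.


aₙ = a₁·r^(n-1)
= 18×3^5
= 18×243
= 4374

a_6 = 4374


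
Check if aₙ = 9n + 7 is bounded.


aₙ = 9n + 7 → as n→∞, aₙ→∞
No finite upper bound exists
The sequence is UNBOUNDED

Unbounded (aₙ → ∞ as n → ∞)


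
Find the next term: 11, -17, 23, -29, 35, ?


Pattern: alternating sign, magnitude arithmetic (d=6)
Terms: 11, -17, 23, -29, 35
Next term = -41

Next term = -41


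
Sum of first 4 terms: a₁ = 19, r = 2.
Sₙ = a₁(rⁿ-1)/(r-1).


Sₙ = 19×(2^4 - 1)/(2 - 1)
= 19×(16 - 1)/1
= 19×15/1
= 285

S_4 = 285
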